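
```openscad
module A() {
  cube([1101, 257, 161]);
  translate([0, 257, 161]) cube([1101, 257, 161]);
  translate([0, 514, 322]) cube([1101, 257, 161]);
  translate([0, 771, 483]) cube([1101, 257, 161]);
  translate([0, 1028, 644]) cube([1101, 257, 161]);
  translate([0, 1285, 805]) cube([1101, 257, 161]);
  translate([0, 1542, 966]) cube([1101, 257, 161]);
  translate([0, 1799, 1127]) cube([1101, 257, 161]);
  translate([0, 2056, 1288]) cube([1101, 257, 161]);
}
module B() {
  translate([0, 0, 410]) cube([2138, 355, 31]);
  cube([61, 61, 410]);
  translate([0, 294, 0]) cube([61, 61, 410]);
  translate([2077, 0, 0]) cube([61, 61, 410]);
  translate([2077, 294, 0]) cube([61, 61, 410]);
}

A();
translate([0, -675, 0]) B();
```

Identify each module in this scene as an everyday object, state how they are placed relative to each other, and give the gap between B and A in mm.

The bench's nearest face is 320 mm from the staircase's −y face.

A is a staircase. B is a bench. The bench is on the floor beside the staircase on its −y side. The gap between the bench and the staircase is 320 mm.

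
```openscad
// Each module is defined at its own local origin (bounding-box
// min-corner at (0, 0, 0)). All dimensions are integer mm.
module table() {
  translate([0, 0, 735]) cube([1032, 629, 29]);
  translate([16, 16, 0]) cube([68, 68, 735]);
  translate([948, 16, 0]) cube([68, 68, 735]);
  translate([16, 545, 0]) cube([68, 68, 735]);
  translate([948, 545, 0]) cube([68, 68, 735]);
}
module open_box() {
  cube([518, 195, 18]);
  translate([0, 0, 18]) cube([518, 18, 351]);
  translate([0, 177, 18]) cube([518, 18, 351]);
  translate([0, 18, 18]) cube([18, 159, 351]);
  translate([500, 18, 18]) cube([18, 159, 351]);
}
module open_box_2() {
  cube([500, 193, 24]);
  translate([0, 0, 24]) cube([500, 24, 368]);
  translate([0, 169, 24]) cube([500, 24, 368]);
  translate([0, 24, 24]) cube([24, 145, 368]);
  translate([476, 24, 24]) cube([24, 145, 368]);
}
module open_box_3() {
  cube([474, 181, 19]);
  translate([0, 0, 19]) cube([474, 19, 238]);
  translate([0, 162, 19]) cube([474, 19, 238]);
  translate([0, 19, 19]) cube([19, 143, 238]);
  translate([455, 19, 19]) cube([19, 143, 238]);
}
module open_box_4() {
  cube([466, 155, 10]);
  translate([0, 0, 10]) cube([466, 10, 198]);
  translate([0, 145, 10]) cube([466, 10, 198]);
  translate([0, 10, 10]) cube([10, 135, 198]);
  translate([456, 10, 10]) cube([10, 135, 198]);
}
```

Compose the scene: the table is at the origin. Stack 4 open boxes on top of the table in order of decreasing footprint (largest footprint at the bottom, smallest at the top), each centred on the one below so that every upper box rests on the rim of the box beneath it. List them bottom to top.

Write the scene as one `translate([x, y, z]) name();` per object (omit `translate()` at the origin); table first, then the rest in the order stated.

table();
translate([257, 217, 764]) open_box();
translate([266, 218, 1133]) open_box_2();
translate([279, 224, 1525]) open_box_3();
translate([283, 237, 1782]) open_box_4();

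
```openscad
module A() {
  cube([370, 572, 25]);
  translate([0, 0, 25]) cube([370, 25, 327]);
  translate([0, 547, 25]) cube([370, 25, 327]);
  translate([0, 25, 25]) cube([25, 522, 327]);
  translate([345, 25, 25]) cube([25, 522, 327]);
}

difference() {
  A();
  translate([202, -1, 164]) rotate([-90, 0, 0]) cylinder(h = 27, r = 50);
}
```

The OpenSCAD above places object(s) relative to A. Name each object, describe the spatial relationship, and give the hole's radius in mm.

The subtracted cylinder has r = 50 mm.

A is an open box. The open box has a circular hole through its front wall. The hole's radius is 50 mm.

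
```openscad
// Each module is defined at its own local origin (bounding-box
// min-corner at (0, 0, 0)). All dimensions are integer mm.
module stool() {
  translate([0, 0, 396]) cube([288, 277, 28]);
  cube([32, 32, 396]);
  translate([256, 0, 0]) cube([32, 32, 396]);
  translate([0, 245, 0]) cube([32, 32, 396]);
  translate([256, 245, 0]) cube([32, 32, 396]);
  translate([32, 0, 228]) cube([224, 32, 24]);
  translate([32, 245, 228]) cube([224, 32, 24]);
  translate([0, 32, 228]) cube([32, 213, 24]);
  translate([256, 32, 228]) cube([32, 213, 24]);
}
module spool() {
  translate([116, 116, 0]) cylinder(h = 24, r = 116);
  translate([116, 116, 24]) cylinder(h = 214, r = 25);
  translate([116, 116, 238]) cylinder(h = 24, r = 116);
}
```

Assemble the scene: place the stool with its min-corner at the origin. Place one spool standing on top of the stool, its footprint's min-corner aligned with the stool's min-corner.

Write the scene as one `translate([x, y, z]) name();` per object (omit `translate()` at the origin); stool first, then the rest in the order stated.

stool();
translate([0, 0, 424]) spool();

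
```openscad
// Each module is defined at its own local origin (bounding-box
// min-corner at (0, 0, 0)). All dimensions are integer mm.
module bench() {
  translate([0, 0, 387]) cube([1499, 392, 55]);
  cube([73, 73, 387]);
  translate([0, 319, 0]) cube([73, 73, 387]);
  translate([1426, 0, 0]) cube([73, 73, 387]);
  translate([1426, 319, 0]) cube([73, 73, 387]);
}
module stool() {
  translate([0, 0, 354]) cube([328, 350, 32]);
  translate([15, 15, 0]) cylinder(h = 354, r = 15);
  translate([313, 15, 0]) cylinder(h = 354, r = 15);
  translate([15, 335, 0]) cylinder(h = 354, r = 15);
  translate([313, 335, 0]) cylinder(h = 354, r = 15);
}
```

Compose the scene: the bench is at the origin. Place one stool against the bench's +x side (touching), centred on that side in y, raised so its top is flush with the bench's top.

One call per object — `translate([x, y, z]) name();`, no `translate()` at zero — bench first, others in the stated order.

bench();
translate([1499, 21, 56]) stool();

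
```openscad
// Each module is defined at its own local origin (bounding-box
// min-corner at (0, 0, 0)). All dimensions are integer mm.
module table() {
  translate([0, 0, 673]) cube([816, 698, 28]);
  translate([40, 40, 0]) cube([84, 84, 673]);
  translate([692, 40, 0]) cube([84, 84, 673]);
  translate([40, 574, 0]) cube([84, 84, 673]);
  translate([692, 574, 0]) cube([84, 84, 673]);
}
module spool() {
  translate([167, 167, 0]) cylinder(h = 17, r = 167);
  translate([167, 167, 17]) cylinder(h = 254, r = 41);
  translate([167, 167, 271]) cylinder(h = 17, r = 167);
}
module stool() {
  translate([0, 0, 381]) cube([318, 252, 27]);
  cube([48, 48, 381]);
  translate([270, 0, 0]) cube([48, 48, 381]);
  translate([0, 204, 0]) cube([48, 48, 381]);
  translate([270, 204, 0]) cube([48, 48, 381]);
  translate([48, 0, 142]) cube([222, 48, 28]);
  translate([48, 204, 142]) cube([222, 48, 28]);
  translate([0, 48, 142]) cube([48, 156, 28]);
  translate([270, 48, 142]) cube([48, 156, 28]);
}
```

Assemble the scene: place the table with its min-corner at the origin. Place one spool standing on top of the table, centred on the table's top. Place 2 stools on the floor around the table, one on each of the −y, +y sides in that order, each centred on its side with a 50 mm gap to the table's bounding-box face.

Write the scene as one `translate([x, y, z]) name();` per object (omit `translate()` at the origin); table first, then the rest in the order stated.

table();
translate([241, 182, 701]) spool();
translate([249, -302, 0]) stool();
translate([249, 748, 0]) stool();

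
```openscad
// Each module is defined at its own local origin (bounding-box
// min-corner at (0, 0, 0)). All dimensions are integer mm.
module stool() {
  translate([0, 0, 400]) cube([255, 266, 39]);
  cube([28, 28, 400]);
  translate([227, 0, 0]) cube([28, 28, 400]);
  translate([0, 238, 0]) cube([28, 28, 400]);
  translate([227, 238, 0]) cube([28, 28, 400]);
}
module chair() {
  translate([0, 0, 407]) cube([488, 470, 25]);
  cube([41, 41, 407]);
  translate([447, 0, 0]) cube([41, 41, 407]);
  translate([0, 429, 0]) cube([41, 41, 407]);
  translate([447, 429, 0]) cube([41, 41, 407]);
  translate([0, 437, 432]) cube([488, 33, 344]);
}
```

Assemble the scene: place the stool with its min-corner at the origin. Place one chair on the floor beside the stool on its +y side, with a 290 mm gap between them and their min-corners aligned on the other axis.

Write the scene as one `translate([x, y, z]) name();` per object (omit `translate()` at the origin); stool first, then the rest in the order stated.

stool();
translate([0, 556, 0]) chair();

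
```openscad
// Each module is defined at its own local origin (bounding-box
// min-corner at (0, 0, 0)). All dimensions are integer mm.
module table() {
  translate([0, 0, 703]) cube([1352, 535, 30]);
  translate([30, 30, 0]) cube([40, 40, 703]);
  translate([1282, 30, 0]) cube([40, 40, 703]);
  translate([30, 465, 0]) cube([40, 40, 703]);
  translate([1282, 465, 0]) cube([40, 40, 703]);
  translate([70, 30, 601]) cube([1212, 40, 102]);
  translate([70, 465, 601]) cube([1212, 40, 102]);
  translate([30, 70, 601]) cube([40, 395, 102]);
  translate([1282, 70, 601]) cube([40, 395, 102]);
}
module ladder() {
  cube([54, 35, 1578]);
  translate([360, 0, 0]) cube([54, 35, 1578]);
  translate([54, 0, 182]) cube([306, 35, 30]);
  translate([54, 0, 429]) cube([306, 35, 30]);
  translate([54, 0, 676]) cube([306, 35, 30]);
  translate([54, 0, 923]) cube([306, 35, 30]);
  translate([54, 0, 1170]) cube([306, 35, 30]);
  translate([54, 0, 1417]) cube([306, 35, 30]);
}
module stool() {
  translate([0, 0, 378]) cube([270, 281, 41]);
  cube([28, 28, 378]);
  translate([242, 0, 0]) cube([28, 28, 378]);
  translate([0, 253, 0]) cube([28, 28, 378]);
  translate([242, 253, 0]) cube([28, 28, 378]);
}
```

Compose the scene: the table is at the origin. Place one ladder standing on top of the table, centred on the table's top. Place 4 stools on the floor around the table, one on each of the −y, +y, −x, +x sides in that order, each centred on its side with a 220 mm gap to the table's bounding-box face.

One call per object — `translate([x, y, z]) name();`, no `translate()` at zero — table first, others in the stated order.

table();
translate([469, 250, 733]) ladder();
translate([541, -501, 0]) stool();
translate([541, 755, 0]) stool();
translate([-490, 127, 0]) stool();
translate([1572, 127, 0]) stool();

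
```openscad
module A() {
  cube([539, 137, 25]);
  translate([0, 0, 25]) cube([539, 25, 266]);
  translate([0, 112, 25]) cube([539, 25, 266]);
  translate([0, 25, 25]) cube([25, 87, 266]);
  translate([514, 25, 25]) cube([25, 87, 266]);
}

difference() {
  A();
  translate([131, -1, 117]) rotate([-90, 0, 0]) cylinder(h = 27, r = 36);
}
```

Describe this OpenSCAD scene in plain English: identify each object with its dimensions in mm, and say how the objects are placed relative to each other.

A is an open-topped rectangular box: outside dimensions 539×137×291 mm, with a uniform wall and base thickness of 25 mm. The base is a full 539×137 slab on the floor; four walls sit on top of the base. The front and back walls (the −y and +y sides) span the full width; the two side walls fit between them.

The open box has a circular hole of radius 36 mm through its front wall, centred at (x = 131, z = 117).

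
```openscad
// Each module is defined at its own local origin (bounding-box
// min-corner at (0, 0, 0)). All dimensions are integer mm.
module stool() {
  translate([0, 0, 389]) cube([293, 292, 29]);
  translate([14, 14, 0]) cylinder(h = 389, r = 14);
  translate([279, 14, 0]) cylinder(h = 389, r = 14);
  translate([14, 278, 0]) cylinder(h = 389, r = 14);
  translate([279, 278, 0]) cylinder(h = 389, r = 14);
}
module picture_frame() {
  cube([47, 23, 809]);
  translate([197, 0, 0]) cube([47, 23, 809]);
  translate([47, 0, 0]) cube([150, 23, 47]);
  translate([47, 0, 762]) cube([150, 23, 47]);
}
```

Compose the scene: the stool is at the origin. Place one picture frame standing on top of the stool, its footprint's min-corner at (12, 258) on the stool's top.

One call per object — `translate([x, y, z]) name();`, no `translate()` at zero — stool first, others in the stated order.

stool();
translate([12, 258, 418]) picture_frame();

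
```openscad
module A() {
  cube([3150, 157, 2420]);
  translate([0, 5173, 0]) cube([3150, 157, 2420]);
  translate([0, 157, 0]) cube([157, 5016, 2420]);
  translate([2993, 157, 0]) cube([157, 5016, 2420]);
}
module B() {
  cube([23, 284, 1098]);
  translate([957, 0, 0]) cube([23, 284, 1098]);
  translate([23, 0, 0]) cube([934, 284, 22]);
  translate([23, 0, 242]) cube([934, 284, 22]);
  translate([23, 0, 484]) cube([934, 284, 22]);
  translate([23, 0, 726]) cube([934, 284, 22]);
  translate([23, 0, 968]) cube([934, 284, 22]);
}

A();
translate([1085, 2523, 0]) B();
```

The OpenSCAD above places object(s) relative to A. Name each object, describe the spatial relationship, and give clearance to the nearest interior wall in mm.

A is a house frame. B is a bookshelf. The bookshelf sits inside the house frame, centred. The clearance to the nearest interior wall is 928 mm.

Clearances: x = 928, y = 2366; minimum 928 mm.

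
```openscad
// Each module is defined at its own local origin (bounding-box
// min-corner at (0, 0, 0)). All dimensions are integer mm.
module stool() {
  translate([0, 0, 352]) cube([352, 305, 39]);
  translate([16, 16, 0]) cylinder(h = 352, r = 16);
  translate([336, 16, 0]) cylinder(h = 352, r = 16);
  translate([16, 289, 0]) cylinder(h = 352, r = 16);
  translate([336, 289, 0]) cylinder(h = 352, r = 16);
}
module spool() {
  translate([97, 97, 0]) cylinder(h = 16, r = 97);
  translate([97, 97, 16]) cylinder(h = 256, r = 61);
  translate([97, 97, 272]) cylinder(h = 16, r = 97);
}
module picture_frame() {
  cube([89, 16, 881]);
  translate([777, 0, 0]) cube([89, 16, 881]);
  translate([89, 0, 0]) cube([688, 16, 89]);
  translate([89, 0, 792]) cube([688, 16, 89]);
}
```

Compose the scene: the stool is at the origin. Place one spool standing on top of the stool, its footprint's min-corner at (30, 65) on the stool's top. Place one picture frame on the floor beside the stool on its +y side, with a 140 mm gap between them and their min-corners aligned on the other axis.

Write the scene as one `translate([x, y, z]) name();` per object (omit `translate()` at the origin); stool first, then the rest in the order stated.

stool();
translate([30, 65, 391]) spool();
translate([0, 445, 0]) picture_frame();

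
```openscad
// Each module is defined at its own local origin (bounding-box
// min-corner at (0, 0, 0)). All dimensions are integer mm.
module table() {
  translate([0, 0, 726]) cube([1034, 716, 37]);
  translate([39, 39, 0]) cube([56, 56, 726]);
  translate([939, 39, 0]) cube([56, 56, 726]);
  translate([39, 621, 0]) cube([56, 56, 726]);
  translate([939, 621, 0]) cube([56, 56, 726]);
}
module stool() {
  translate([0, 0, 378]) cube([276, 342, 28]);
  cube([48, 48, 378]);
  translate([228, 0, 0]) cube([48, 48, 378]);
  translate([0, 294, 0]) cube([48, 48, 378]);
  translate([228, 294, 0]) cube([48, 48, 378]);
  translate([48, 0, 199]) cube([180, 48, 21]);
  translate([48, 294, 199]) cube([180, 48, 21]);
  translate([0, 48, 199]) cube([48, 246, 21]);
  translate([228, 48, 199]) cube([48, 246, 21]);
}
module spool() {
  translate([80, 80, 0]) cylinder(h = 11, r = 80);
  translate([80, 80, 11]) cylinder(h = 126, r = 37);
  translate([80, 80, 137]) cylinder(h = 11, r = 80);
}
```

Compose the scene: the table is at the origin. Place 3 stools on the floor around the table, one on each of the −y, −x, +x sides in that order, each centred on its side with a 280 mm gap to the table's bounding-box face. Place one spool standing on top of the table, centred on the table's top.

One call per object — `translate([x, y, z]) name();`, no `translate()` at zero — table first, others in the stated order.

table();
translate([379, -622, 0]) stool();
translate([-556, 187, 0]) stool();
translate([1314, 187, 0]) stool();
translate([437, 278, 763]) spool();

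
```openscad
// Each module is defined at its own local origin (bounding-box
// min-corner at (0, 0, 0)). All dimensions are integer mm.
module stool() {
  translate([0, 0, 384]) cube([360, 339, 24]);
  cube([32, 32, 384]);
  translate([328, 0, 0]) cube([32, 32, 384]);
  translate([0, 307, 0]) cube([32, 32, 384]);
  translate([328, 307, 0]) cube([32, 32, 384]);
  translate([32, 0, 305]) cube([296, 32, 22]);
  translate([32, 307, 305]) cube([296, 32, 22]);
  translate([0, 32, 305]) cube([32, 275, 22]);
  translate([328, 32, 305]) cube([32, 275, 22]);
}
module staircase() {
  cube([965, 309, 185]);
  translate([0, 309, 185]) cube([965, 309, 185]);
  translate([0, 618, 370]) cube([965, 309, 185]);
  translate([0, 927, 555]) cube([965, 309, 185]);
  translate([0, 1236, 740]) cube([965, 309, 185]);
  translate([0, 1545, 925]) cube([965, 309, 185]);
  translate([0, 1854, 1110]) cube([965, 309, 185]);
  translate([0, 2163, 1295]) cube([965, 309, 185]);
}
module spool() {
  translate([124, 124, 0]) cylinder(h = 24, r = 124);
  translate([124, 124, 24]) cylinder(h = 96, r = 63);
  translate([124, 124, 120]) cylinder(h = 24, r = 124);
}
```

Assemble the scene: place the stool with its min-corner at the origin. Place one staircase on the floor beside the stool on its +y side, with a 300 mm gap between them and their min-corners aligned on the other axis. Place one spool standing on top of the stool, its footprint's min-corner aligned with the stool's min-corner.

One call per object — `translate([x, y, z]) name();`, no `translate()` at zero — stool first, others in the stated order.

stool();
translate([0, 639, 0]) staircase();
translate([0, 0, 408]) spool();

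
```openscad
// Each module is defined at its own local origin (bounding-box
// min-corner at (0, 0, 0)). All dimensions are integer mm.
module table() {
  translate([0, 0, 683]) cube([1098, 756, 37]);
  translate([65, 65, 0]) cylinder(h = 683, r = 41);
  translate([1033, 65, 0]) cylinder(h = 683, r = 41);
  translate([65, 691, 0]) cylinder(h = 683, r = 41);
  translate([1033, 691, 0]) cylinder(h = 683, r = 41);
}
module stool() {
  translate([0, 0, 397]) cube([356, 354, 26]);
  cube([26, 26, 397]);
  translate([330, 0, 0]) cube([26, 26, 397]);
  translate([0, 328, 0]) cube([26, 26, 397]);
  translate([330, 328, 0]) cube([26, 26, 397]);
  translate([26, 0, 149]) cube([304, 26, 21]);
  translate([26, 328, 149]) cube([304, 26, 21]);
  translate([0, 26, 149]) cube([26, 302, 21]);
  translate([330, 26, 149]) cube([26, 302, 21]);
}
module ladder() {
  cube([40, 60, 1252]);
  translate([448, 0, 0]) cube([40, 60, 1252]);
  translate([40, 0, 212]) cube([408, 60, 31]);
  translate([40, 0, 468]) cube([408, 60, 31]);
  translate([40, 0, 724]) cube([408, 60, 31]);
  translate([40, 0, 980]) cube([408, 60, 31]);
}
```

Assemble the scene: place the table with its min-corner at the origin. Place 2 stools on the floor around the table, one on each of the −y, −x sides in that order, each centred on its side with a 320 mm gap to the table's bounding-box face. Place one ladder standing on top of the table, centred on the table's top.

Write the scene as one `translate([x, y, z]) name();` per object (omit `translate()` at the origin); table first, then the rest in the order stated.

table();
translate([371, -674, 0]) stool();
translate([-676, 201, 0]) stool();
translate([305, 348, 720]) ladder();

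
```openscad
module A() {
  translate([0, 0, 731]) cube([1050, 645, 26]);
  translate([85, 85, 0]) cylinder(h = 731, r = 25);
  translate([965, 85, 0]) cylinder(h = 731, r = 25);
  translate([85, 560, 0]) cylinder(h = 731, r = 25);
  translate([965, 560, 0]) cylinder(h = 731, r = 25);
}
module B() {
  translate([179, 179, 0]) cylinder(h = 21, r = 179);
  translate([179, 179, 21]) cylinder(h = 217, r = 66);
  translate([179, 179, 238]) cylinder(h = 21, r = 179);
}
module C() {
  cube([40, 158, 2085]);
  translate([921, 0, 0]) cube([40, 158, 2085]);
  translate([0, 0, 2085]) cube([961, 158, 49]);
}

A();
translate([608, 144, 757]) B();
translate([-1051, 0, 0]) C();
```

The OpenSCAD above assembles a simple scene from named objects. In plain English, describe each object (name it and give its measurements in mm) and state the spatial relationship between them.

A is a rectangular dining table. The top is 1050×645×26 mm with its upper surface at z = 757 mm. It stands on four round legs of 50 mm diameter, each leg's bounding box inset 60 mm from the nearest pair of top edges, running from the floor to the underside of the top.

B is a spool: two coaxial disc flanges of radius 179 mm and thickness 21 mm, joined by a core cylinder of radius 66 mm and height 217 mm. The lower flange rests on z = 0 and the three cylinders share a vertical axis.

C is a door frame. The clear opening is 881 mm wide and 2085 mm high. Two 40 mm wide jambs, 158 mm deep, stand either side of the opening from the floor to the top of the opening. A 49 mm thick head sits across the top of both jambs, spanning the full outside width of the frame.

The spool is on top of the table. The door frame is on the floor beside the table on its −x side.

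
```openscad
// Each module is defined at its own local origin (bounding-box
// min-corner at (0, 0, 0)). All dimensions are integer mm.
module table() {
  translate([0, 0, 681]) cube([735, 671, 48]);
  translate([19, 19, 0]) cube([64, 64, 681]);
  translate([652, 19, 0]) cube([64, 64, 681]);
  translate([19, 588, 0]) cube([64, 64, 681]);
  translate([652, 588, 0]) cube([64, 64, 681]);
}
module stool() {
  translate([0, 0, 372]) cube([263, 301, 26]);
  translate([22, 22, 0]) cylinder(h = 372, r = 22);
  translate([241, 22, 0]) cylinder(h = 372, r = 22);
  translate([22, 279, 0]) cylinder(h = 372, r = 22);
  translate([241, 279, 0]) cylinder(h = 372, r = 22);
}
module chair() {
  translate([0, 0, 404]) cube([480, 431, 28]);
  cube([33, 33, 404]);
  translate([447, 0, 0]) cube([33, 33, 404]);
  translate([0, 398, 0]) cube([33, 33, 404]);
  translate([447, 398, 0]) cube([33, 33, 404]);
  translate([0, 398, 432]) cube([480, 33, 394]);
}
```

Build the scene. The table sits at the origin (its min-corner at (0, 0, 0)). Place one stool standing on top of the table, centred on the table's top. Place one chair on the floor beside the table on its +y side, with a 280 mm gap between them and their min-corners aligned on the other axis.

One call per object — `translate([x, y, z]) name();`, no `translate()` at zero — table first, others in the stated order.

table();
translate([236, 185, 729]) stool();
translate([0, 951, 0]) chair();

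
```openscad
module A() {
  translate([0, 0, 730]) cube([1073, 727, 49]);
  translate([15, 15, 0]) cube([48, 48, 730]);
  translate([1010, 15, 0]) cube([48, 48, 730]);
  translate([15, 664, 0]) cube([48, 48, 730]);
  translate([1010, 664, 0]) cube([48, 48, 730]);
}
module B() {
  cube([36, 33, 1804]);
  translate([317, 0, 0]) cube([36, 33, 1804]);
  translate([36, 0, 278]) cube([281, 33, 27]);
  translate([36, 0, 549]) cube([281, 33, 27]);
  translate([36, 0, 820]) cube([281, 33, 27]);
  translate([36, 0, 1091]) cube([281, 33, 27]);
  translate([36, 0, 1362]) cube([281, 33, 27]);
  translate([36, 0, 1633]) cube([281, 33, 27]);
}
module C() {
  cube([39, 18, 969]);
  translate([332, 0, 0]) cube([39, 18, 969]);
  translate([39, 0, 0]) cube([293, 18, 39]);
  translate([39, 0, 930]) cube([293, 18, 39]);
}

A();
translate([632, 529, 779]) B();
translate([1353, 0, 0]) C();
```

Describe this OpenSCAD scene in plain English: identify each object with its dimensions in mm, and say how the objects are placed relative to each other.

A is a rectangular dining table. The top is 1073×727×49 mm with its upper surface at z = 779 mm. It stands on four 48×48 mm square legs, each inset 15 mm from the nearest pair of top edges, running from the floor to the underside of the top.

B is a straight ladder. Two 36×33 mm vertical rails, 1804 mm tall, stand 353 mm apart (outside-to-outside) with their front faces coplanar on the −y side. 6 rungs, each 33 mm deep and 27 mm tall, span between the inner faces of the rails, front faces flush with the rails. The lowest rung's underside is at z = 278 mm and rungs are spaced 271 mm apart (underside to underside).

C is a picture frame with a 293×891 mm rectangular opening (x by z) and a uniform 39 mm border on every side. Frame depth is 18 mm along y. It is built from two vertical stiles running the full outside height and two horizontal rails spanning the gap between the stiles.

The ladder is on top of the table. The picture frame is on the floor beside the table on its +x side.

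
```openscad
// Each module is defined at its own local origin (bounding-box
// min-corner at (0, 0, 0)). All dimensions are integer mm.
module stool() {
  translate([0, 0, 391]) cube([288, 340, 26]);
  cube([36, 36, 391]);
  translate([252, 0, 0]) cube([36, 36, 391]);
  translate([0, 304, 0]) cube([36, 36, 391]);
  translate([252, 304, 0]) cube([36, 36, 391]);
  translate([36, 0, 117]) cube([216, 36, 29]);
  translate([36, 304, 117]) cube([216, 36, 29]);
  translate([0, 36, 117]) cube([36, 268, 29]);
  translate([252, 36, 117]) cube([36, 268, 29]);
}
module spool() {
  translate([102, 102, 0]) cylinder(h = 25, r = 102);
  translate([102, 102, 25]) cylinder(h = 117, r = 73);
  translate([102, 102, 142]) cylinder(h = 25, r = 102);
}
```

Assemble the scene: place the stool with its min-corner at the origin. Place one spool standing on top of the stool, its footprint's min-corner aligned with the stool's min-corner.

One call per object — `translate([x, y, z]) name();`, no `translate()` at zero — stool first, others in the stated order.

stool();
translate([0, 0, 417]) spool();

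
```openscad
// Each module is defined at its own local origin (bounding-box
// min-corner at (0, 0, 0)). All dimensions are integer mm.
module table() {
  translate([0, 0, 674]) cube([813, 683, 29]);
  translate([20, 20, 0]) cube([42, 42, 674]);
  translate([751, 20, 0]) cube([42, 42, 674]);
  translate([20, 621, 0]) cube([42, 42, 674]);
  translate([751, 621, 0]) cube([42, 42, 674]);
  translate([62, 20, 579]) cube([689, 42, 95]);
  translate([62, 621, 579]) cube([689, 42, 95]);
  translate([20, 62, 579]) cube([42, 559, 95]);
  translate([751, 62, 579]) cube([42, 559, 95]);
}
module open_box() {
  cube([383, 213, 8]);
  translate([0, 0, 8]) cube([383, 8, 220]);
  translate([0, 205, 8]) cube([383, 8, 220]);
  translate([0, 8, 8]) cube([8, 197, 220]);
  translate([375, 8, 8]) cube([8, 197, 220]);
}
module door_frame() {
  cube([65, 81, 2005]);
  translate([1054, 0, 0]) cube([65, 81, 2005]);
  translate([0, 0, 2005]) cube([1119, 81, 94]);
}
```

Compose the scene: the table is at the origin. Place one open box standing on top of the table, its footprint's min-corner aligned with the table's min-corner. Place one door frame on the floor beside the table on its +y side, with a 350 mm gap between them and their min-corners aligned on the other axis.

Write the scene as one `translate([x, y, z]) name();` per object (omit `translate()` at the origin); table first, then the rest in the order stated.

table();
translate([0, 0, 703]) open_box();
translate([0, 1033, 0]) door_frame();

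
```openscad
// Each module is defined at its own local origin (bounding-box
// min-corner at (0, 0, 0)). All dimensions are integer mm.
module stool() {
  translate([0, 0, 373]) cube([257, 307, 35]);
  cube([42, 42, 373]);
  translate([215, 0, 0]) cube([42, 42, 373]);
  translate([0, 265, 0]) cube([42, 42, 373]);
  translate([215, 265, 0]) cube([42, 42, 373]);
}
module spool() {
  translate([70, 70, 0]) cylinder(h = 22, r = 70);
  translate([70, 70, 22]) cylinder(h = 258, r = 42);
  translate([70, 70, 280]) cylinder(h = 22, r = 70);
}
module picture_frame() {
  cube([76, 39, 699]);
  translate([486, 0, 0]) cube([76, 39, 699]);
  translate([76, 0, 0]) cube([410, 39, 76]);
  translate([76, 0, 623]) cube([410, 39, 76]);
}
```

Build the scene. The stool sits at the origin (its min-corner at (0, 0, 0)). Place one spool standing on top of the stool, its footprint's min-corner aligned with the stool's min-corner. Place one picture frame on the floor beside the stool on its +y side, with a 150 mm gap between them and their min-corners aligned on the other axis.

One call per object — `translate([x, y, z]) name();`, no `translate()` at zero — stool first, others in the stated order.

stool();
translate([0, 0, 408]) spool();
translate([0, 457, 0]) picture_frame();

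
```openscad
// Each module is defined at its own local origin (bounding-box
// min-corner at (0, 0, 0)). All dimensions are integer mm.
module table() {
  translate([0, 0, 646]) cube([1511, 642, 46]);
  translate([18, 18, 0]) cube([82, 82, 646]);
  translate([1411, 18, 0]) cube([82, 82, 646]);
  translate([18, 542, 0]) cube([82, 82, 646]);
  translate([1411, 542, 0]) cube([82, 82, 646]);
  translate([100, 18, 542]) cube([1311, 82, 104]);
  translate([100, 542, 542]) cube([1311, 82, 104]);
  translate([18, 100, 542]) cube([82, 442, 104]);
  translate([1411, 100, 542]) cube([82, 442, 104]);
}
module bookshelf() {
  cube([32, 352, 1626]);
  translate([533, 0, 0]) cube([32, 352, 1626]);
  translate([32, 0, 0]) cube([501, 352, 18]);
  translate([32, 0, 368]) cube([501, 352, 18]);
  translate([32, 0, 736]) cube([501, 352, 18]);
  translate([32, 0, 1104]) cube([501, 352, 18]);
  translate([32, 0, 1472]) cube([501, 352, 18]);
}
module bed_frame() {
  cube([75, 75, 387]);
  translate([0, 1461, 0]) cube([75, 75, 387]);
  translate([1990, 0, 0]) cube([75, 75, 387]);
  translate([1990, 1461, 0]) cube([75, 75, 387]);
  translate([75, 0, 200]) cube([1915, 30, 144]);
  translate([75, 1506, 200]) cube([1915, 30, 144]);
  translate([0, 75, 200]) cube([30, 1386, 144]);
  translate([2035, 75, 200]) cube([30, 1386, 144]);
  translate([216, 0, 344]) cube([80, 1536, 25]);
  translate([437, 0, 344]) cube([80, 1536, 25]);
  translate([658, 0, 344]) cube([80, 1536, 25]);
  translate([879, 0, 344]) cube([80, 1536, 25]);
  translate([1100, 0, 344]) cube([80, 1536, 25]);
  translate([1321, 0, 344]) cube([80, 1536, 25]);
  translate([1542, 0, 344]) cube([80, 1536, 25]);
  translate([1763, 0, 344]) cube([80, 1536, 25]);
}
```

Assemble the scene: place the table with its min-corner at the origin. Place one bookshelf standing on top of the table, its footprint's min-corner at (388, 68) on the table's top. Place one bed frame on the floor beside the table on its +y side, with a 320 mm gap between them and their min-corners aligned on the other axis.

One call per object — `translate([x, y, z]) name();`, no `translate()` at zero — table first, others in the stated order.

table();
translate([388, 68, 692]) bookshelf();
translate([0, 962, 0]) bed_frame();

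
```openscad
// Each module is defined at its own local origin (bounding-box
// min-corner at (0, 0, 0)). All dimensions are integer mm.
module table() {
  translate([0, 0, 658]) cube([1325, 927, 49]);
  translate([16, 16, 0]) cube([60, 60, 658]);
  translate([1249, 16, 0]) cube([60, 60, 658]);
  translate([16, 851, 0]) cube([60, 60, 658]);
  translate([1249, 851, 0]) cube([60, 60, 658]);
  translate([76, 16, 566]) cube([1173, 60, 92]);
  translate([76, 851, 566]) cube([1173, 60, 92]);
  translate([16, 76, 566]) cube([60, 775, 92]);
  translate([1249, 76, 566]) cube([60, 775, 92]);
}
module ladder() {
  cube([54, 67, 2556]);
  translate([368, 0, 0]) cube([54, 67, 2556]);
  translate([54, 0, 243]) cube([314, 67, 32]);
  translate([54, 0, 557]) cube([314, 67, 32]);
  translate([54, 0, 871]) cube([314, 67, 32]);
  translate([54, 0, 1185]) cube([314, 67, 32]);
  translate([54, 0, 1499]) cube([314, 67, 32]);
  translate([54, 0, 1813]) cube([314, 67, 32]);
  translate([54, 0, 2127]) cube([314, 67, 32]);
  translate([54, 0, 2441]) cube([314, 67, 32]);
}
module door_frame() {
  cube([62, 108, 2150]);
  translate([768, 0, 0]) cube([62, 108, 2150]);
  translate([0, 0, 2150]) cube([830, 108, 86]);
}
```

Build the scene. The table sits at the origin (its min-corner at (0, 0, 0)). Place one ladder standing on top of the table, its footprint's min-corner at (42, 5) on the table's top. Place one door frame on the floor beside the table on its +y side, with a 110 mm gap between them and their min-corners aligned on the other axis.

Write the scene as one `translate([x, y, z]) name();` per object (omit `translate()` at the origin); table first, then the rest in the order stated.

table();
translate([42, 5, 707]) ladder();
translate([0, 1037, 0]) door_frame();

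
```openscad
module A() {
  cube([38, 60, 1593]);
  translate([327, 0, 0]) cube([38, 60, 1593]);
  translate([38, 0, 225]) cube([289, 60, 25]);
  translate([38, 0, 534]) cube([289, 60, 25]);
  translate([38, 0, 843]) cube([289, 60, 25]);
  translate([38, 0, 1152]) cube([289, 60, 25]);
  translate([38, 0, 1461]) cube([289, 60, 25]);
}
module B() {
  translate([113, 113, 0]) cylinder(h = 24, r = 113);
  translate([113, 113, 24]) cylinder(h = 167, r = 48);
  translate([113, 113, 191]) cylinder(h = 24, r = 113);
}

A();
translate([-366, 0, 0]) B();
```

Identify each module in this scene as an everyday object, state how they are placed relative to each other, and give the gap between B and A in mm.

The spool's nearest face is 140 mm from the ladder's −x face.

A is a ladder. B is a spool. The spool is on the floor beside the ladder on its −x side. The gap between the spool and the ladder is 140 mm.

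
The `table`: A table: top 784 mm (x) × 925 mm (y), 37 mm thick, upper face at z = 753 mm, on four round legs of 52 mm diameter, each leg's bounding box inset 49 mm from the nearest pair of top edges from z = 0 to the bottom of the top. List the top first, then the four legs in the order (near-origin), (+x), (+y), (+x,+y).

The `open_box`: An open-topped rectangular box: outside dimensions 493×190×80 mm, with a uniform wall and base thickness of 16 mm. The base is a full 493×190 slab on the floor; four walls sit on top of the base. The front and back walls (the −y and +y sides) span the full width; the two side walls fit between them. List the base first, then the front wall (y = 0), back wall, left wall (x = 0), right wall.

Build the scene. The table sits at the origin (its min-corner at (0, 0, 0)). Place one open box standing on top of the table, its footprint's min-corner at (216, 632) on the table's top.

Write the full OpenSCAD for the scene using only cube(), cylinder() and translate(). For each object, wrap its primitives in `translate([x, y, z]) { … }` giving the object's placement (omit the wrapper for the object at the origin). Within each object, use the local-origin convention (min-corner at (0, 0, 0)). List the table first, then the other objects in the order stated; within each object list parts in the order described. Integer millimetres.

translate([0, 0, 716]) cube([784, 925, 37]);
translate([75, 75, 0]) cylinder(h = 716, r = 26);
translate([709, 75, 0]) cylinder(h = 716, r = 26);
translate([75, 850, 0]) cylinder(h = 716, r = 26);
translate([709, 850, 0]) cylinder(h = 716, r = 26);
translate([216, 632, 753]) {
  cube([493, 190, 16]);
  translate([0, 0, 16]) cube([493, 16, 64]);
  translate([0, 174, 16]) cube([493, 16, 64]);
  translate([0, 16, 16]) cube([16, 158, 64]);
  translate([477, 16, 16]) cube([16, 158, 64]);
}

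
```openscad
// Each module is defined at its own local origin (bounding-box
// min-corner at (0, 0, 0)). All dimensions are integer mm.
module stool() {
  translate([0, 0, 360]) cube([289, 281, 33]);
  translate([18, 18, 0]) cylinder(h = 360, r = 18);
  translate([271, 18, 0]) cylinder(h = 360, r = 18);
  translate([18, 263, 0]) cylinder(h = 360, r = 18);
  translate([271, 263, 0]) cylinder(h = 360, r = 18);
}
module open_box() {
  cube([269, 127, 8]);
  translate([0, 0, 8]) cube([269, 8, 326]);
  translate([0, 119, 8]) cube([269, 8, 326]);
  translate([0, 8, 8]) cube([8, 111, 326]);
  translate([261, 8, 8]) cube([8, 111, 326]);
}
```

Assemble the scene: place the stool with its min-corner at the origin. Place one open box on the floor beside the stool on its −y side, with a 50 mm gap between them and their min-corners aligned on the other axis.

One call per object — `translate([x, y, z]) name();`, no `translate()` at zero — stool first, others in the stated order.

stool();
translate([0, -177, 0]) open_box();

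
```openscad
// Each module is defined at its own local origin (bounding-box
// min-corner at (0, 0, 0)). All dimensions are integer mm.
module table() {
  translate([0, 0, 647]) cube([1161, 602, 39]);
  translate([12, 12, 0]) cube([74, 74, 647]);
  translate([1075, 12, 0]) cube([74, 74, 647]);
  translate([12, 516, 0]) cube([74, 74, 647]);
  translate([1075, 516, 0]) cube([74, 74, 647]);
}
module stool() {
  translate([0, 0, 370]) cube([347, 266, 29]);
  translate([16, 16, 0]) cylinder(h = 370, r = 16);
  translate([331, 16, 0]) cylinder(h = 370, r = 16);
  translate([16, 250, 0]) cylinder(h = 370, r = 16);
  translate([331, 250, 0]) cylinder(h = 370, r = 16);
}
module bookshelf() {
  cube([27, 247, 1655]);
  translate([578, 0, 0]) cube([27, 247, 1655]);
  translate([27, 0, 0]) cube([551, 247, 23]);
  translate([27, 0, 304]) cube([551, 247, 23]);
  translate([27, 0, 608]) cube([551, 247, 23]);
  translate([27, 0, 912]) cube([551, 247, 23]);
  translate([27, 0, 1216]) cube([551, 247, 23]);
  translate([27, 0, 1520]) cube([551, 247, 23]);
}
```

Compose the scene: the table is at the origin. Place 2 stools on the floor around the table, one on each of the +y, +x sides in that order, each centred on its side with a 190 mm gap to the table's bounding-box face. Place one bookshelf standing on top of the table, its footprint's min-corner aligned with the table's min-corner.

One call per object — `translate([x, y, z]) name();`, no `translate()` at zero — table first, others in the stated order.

table();
translate([407, 792, 0]) stool();
translate([1351, 168, 0]) stool();
translate([0, 0, 686]) bookshelf();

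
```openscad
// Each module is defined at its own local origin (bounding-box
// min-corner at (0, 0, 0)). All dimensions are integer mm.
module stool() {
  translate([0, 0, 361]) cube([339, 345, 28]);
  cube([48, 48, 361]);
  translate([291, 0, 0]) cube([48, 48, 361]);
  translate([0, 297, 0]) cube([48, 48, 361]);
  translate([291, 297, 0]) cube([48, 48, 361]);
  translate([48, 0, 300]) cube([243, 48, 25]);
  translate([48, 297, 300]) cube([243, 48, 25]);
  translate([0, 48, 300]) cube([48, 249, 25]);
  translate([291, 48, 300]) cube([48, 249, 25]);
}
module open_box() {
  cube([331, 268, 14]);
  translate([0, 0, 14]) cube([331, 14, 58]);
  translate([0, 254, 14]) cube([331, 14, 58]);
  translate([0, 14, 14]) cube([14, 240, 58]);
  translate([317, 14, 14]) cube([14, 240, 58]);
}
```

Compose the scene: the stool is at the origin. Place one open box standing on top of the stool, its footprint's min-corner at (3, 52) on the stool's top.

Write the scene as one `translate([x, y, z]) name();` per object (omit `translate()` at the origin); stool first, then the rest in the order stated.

stool();
translate([3, 52, 389]) open_box();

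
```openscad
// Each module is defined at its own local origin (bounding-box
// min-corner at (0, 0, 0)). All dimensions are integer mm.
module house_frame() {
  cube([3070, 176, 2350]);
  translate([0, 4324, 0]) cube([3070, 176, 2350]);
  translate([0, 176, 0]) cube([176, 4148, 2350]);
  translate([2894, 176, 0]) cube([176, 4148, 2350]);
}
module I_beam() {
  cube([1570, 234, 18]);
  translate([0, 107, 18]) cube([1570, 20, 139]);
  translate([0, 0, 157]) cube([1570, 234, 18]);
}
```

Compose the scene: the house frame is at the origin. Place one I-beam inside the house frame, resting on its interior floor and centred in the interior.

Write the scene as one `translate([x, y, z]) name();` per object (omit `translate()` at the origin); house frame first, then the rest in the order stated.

house_frame();
translate([750, 2133, 0]) I_beam();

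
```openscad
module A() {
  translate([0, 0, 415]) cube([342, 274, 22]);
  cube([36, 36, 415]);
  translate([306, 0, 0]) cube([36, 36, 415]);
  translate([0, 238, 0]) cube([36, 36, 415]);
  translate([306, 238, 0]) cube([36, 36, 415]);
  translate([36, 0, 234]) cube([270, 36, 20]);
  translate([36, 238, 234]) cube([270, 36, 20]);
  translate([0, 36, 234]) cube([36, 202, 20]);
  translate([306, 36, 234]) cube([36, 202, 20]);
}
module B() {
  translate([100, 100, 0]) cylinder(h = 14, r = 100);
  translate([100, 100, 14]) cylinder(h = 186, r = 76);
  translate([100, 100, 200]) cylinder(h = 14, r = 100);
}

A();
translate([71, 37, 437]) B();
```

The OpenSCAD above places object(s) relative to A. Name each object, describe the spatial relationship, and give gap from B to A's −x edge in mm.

A is a stool. B is a spool. The spool is on top of the stool, centred. The gap from the spool to the stool's −x edge is 71 mm.

The spool's min-x is at 71; the stool's min-x is 0; gap = 71 mm.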